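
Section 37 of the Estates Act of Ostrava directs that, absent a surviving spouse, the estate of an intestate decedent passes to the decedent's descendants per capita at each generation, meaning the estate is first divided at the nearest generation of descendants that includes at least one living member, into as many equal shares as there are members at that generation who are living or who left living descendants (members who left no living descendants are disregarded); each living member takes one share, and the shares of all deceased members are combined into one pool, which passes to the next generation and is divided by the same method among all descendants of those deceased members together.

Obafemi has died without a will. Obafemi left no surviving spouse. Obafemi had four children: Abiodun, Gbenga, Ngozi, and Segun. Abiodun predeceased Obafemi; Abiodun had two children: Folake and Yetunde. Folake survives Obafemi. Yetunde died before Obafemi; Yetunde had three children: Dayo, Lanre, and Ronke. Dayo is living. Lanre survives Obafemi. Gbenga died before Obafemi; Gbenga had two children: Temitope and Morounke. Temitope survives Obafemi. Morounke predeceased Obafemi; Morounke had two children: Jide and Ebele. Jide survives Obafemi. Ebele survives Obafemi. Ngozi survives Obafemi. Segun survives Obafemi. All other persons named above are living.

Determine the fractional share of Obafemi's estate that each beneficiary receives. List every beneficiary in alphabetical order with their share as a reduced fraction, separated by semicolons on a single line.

Dayo 1/20; Ebele 1/20; Folake 1/8; Jide 1/20; Lanre 1/20; Ngozi 1/4; Ronke 1/20; Segun 1/4; Temitope 1/8

There is no surviving spouse, so the entire estate passes to Obafemi's descendants per capita at each generation.
At generation 1 (Abiodun, Gbenga, Ngozi, Segun) there are 4 shares of (1)/4 = 1/4 each.
Living: Ngozi and Segun — each takes 1/4.
Deceased: Abiodun and Gbenga. Their combined 1/2 is pooled and carried to generation 2.
At generation 2 (Folake, Yetunde, Temitope, Morounke) there are 4 shares of (1/2)/4 = 1/8 each.
Living: Folake and Temitope — each takes 1/8.
Deceased: Yetunde and Morounke. Their combined 1/4 is pooled and carried to generation 3.
At generation 3 (Dayo, Lanre, Ronke, Jide, Ebele) there are 5 shares of (1/4)/5 = 1/20 each.
Living: Dayo, Lanre, Ronke, Jide, and Ebele — each takes 1/20.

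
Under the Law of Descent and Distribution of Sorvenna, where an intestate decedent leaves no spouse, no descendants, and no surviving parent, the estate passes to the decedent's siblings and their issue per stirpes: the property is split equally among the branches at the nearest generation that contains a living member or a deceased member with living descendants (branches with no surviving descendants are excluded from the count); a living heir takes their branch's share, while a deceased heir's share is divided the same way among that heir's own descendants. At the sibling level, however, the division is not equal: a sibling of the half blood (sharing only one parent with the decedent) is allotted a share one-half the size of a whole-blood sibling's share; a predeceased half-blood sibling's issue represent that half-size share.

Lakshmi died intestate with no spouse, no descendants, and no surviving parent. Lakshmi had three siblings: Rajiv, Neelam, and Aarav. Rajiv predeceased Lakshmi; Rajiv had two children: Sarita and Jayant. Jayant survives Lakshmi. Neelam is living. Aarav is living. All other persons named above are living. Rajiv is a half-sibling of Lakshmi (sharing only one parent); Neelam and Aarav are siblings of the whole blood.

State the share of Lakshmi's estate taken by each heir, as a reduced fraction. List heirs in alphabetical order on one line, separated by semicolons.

Aarav 2/5; Jayant 1/10; Neelam 2/5; Sarita 1/10

No spouse, descendants, or parent survives, so the estate passes to Lakshmi's siblings per stirpes.
Half-blood siblings count for one-half the weight of whole-blood siblings at the initial division.
Dividing 1 in proportion to weights (total weight 5/2): Rajiv (weight 1/2) → 1/5; Neelam (weight 1) → 2/5; Aarav (weight 1) → 2/5.
Rajiv predeceased; the 1/5 allotted to Rajiv's branch passes to Rajiv's issue by representation.
The 1/5 is divided into 2 equal shares of 1/10 among Sarita, Jayant.
Sarita is living and takes 1/10.
Jayant is living and takes 1/10.
Neelam is living and takes 2/5.
Aarav is living and takes 2/5.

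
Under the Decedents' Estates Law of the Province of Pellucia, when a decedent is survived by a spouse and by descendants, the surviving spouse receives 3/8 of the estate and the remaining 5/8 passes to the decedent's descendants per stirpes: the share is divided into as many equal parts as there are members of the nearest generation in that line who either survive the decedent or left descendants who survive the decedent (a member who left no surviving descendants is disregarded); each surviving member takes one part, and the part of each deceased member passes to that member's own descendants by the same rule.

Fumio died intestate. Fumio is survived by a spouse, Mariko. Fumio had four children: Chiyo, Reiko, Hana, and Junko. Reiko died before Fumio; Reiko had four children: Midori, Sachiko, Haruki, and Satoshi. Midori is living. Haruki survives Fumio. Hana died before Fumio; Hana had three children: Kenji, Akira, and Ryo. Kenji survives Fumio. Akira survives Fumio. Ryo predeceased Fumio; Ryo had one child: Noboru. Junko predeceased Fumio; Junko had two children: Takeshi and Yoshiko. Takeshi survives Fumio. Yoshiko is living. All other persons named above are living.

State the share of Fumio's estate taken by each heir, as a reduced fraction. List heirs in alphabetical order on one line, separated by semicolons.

Akira 5/96; Chiyo 5/32; Haruki 5/128; Kenji 5/96; Mariko 3/8; Midori 5/128; Noboru 5/96; Sachiko 5/128; Satoshi 5/128; Takeshi 5/64; Yoshiko 5/64

Mariko, as surviving spouse, takes 3/8.
The remaining 5/8 passes to Fumio's descendants per stirpes.
The 5/8 is divided into 4 equal shares of 5/32 among Chiyo, Reiko, Hana, Junko.
Chiyo is living and takes 5/32.
Reiko predeceased; the 5/32 allotted to Reiko's branch passes to Reiko's issue by representation.
The 5/32 is divided into 4 equal shares of 5/128 among Midori, Sachiko, Haruki, Satoshi.
Midori is living and takes 5/128.
Sachiko is living and takes 5/128.
Haruki is living and takes 5/128.
Satoshi is living and takes 5/128.
Hana predeceased; the 5/32 allotted to Hana's branch passes to Hana's issue by representation.
The 5/32 is divided into 3 equal shares of 5/96 among Kenji, Akira, Ryo.
Kenji is living and takes 5/96.
Akira is living and takes 5/96.
Ryo predeceased; the 5/96 allotted to Ryo's branch passes to Ryo's issue by representation.
Noboru is the sole taker at this level and receives the full 5/96.
Junko predeceased; the 5/32 allotted to Junko's branch passes to Junko's issue by representation.
The 5/32 is divided into 2 equal shares of 5/64 among Takeshi, Yoshiko.
Takeshi is living and takes 5/64.
Yoshiko is living and takes 5/64.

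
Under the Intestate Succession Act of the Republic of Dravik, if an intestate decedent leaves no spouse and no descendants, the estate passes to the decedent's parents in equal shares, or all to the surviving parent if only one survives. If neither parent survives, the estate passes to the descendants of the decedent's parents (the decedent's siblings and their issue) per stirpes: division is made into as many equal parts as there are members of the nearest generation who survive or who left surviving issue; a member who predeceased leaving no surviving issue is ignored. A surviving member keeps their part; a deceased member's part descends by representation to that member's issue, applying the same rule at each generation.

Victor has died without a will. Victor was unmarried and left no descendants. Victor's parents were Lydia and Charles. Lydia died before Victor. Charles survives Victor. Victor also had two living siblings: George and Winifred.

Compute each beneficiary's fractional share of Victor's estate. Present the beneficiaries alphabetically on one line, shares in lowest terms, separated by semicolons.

Only one parent, Charles, survives, so Charles takes the entire estate. The siblings take nothing because a surviving parent has priority.

Charles 1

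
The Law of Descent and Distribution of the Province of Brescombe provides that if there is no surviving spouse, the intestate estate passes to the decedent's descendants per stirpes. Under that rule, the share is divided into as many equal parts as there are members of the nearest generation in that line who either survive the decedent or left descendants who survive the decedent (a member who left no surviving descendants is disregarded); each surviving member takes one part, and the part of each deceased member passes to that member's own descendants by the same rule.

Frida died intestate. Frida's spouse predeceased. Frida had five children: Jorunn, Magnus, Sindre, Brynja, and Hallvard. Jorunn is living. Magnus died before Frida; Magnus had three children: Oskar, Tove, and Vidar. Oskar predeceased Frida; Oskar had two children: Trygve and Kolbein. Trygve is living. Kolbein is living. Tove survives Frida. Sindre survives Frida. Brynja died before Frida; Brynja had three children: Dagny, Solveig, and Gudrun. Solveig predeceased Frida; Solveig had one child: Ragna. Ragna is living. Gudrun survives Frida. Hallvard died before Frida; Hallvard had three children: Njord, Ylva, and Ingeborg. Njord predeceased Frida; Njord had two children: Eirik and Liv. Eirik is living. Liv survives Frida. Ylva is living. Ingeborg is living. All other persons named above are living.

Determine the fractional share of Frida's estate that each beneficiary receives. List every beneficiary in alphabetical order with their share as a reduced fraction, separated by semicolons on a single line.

There is no surviving spouse, so the entire estate passes to Frida's descendants per stirpes.
The estate is divided into 5 equal shares of 1/5 among Jorunn, Magnus, Sindre, Brynja, Hallvard.
Jorunn is living and takes 1/5.
Magnus predeceased; the 1/5 allotted to Magnus's branch passes to Magnus's issue by representation.
The 1/5 is divided into 3 equal shares of 1/15 among Oskar, Tove, Vidar.
Oskar predeceased; the 1/15 allotted to Oskar's branch passes to Oskar's issue by representation.
The 1/15 is divided into 2 equal shares of 1/30 among Trygve, Kolbein.
Trygve is living and takes 1/30.
Kolbein is living and takes 1/30.
Tove is living and takes 1/15.
Vidar is living and takes 1/15.
Sindre is living and takes 1/5.
Brynja predeceased; the 1/5 allotted to Brynja's branch passes to Brynja's issue by representation.
The 1/5 is divided into 3 equal shares of 1/15 among Dagny, Solveig, Gudrun.
Dagny is living and takes 1/15.
Solveig predeceased; the 1/15 allotted to Solveig's branch passes to Solveig's issue by representation.
Ragna is the sole taker at this level and receives the full 1/15.
Gudrun is living and takes 1/15.
Hallvard predeceased; the 1/5 allotted to Hallvard's branch passes to Hallvard's issue by representation.
The 1/5 is divided into 3 equal shares of 1/15 among Njord, Ylva, Ingeborg.
Njord predeceased; the 1/15 allotted to Njord's branch passes to Njord's issue by representation.
The 1/15 is divided into 2 equal shares of 1/30 among Eirik, Liv.
Eirik is living and takes 1/30.
Liv is living and takes 1/30.
Ylva is living and takes 1/15.
Ingeborg is living and takes 1/15.

Dagny 1/15; Eirik 1/30; Gudrun 1/15; Ingeborg 1/15; Jorunn 1/5; Kolbein 1/30; Liv 1/30; Ragna 1/15; Sindre 1/5; Tove 1/15; Trygve 1/30; Vidar 1/15; Ylva 1/15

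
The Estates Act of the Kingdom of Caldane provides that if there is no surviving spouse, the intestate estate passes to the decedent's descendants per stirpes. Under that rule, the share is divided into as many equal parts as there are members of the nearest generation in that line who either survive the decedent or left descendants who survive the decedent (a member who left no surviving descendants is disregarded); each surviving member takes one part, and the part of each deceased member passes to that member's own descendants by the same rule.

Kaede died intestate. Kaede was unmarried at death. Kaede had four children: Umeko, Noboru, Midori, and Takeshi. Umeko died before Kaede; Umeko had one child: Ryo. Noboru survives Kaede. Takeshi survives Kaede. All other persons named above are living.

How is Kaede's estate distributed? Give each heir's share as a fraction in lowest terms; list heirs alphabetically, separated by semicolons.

There is no surviving spouse, so the entire estate passes to Kaede's descendants per stirpes.
The estate is divided into 4 equal shares of 1/4 among Umeko, Noboru, Midori, Takeshi.
Umeko predeceased; the 1/4 allotted to Umeko's branch passes to Umeko's issue by representation.
Ryo is the sole taker at this level and receives the full 1/4.
Noboru is living and takes 1/4.
Midori is living and takes 1/4.
Takeshi is living and takes 1/4.

Midori 1/4; Noboru 1/4; Ryo 1/4; Takeshi 1/4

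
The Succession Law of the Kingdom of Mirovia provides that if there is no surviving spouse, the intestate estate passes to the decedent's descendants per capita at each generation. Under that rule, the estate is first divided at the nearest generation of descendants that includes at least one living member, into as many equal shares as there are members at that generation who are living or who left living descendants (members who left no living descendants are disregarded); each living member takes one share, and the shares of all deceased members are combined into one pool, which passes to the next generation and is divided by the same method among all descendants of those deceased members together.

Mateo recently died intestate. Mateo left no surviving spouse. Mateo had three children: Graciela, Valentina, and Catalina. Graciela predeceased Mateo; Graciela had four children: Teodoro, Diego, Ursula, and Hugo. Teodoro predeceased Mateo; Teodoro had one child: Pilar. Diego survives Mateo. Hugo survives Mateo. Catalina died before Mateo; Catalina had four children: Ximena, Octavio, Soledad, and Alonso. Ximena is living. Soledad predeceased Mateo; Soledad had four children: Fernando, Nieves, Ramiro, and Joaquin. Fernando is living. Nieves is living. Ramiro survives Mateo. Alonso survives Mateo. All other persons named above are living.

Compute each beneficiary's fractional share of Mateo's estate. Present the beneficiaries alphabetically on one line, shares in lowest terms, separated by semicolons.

Alonso 1/12; Diego 1/12; Fernando 1/30; Hugo 1/12; Joaquin 1/30; Nieves 1/30; Octavio 1/12; Pilar 1/30; Ramiro 1/30; Ursula 1/12; Valentina 1/3; Ximena 1/12

There is no surviving spouse, so the entire estate passes to Mateo's descendants per capita at each generation.
At generation 1 (Graciela, Valentina, Catalina) there are 3 shares of (1)/3 = 1/3 each.
Living: Valentina — each takes 1/3.
Deceased: Graciela and Catalina. Their combined 2/3 is pooled and carried to generation 2.
At generation 2 (Teodoro, Diego, Ursula, Hugo, Ximena, Octavio, Soledad, Alonso) there are 8 shares of (2/3)/8 = 1/12 each.
Living: Diego, Ursula, Hugo, Ximena, Octavio, and Alonso — each takes 1/12.
Deceased: Teodoro and Soledad. Their combined 1/6 is pooled and carried to generation 3.
At generation 3 (Pilar, Fernando, Nieves, Ramiro, Joaquin) there are 5 shares of (1/6)/5 = 1/30 each.
Living: Pilar, Fernando, Nieves, Ramiro, and Joaquin — each takes 1/30.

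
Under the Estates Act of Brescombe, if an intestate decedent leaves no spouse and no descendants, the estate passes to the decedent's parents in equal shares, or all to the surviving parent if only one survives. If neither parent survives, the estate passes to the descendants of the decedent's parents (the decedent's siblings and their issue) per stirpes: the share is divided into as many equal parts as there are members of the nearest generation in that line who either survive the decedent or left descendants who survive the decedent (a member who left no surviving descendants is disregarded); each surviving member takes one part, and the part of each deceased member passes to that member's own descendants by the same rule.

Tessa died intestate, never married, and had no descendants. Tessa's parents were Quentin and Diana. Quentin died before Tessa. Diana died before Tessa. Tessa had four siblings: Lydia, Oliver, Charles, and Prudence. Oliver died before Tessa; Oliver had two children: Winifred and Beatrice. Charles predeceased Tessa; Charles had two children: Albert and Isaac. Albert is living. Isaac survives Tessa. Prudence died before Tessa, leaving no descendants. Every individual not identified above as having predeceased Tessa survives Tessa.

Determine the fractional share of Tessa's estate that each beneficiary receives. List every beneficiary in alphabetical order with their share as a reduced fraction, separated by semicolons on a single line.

Neither parent survives and there are no descendants, so the estate passes to Tessa's siblings and their issue per stirpes.
Prudence left no surviving issue, so that branch lapses and is disregarded.
The estate is divided into 3 equal shares of 1/3 among Lydia, Oliver, Charles.
Lydia is living and takes 1/3.
Oliver predeceased; the 1/3 allotted to Oliver's branch passes to Oliver's issue by representation.
The 1/3 is divided into 2 equal shares of 1/6 among Winifred, Beatrice.
Winifred is living and takes 1/6.
Beatrice is living and takes 1/6.
Charles predeceased; the 1/3 allotted to Charles's branch passes to Charles's issue by representation.
The 1/3 is divided into 2 equal shares of 1/6 among Albert, Isaac.
Albert is living and takes 1/6.
Isaac is living and takes 1/6.

Albert 1/6; Beatrice 1/6; Isaac 1/6; Lydia 1/3; Winifred 1/6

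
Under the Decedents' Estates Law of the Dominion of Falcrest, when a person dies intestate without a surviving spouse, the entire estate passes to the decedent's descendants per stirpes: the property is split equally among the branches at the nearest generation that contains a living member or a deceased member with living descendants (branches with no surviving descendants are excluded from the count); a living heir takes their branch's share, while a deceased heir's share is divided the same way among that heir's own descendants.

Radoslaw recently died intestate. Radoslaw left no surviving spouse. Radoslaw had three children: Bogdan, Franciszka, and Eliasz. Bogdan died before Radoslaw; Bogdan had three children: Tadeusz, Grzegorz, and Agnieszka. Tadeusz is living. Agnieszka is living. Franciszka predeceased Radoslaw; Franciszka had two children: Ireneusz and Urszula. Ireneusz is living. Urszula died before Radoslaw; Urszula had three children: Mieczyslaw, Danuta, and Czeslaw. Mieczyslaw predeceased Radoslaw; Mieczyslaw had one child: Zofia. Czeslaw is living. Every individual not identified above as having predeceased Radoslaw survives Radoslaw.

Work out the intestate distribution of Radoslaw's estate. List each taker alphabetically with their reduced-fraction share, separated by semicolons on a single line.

Agnieszka 1/9; Czeslaw 1/18; Danuta 1/18; Eliasz 1/3; Grzegorz 1/9; Ireneusz 1/6; Tadeusz 1/9; Zofia 1/18

There is no surviving spouse, so the entire estate passes to Radoslaw's descendants per stirpes.
The estate is divided into 3 equal shares of 1/3 among Bogdan, Franciszka, Eliasz.
Bogdan predeceased; the 1/3 allotted to Bogdan's branch passes to Bogdan's issue by representation.
The 1/3 is divided into 3 equal shares of 1/9 among Tadeusz, Grzegorz, Agnieszka.
Tadeusz is living and takes 1/9.
Grzegorz is living and takes 1/9.
Agnieszka is living and takes 1/9.
Franciszka predeceased; the 1/3 allotted to Franciszka's branch passes to Franciszka's issue by representation.
The 1/3 is divided into 2 equal shares of 1/6 among Ireneusz, Urszula.
Ireneusz is living and takes 1/6.
Urszula predeceased; the 1/6 allotted to Urszula's branch passes to Urszula's issue by representation.
The 1/6 is divided into 3 equal shares of 1/18 among Mieczyslaw, Danuta, Czeslaw.
Mieczyslaw predeceased; the 1/18 allotted to Mieczyslaw's branch passes to Mieczyslaw's issue by representation.
Zofia is the sole taker at this level and receives the full 1/18.
Danuta is living and takes 1/18.
Czeslaw is living and takes 1/18.
Eliasz is living and takes 1/3.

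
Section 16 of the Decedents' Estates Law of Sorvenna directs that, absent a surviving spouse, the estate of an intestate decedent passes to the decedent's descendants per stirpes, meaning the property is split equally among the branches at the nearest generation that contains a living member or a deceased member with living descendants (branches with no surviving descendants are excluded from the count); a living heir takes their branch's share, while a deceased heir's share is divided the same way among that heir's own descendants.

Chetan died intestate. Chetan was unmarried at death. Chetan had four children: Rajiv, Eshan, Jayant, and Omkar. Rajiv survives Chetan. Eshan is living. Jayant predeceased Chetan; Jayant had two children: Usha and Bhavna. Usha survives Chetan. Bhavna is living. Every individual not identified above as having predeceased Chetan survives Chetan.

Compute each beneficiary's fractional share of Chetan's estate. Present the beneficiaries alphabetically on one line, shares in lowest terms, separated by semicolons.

Bhavna 1/8; Eshan 1/4; Omkar 1/4; Rajiv 1/4; Usha 1/8

There is no surviving spouse, so the entire estate passes to Chetan's descendants per stirpes.
The estate is divided into 4 equal shares of 1/4 among Rajiv, Eshan, Jayant, Omkar.
Rajiv is living and takes 1/4.
Eshan is living and takes 1/4.
Jayant predeceased; the 1/4 allotted to Jayant's branch passes to Jayant's issue by representation.
The 1/4 is divided into 2 equal shares of 1/8 among Usha, Bhavna.
Usha is living and takes 1/8.
Bhavna is living and takes 1/8.
Omkar is living and takes 1/4.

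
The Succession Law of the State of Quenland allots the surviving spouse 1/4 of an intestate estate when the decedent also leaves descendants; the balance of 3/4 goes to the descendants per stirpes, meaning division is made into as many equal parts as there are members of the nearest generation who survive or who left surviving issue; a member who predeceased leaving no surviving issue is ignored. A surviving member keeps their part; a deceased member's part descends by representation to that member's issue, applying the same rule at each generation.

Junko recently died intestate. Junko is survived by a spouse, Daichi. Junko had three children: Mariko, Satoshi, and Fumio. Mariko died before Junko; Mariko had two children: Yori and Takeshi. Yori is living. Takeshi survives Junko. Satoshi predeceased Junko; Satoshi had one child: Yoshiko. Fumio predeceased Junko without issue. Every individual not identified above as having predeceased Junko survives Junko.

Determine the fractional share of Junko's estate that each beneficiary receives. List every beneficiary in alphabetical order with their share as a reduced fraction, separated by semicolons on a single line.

Daichi 1/4; Takeshi 3/16; Yori 3/16; Yoshiko 3/8

Daichi, as surviving spouse, takes 1/4.
The remaining 3/4 passes to Junko's descendants per stirpes.
Fumio left no surviving issue, so that branch lapses and is disregarded.
The 3/4 is divided into 2 equal shares of 3/8 among Mariko, Satoshi.
Mariko predeceased; the 3/8 allotted to Mariko's branch passes to Mariko's issue by representation.
The 3/8 is divided into 2 equal shares of 3/16 among Yori, Takeshi.
Yori is living and takes 3/16.
Takeshi is living and takes 3/16.
Satoshi predeceased; the 3/8 allotted to Satoshi's branch passes to Satoshi's issue by representation.
Yoshiko is the sole taker at this level and receives the full 3/8.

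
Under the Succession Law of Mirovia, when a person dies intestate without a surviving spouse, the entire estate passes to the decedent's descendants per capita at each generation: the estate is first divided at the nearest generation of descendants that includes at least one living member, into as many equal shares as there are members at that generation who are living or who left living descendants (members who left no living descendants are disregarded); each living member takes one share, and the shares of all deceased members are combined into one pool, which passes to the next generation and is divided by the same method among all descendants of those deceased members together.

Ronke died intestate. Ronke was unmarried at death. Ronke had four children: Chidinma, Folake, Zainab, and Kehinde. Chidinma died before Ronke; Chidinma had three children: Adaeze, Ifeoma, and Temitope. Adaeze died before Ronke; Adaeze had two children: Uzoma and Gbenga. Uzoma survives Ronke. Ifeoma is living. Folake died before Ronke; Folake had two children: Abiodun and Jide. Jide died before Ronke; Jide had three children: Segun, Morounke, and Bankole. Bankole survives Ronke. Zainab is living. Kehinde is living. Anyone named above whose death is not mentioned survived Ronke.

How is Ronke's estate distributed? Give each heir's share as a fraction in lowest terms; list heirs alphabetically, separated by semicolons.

There is no surviving spouse, so the entire estate passes to Ronke's descendants per capita at each generation.
At generation 1 (Chidinma, Folake, Zainab, Kehinde) there are 4 shares of (1)/4 = 1/4 each.
Living: Zainab and Kehinde — each takes 1/4.
Deceased: Chidinma and Folake. Their combined 1/2 is pooled and carried to generation 2.
At generation 2 (Adaeze, Ifeoma, Temitope, Abiodun, Jide) there are 5 shares of (1/2)/5 = 1/10 each.
Living: Ifeoma, Temitope, and Abiodun — each takes 1/10.
Deceased: Adaeze and Jide. Their combined 1/5 is pooled and carried to generation 3.
At generation 3 (Uzoma, Gbenga, Segun, Morounke, Bankole) there are 5 shares of (1/5)/5 = 1/25 each.
Living: Uzoma, Gbenga, Segun, Morounke, and Bankole — each takes 1/25.

Abiodun 1/10; Bankole 1/25; Gbenga 1/25; Ifeoma 1/10; Kehinde 1/4; Morounke 1/25; Segun 1/25; Temitope 1/10; Uzoma 1/25; Zainab 1/4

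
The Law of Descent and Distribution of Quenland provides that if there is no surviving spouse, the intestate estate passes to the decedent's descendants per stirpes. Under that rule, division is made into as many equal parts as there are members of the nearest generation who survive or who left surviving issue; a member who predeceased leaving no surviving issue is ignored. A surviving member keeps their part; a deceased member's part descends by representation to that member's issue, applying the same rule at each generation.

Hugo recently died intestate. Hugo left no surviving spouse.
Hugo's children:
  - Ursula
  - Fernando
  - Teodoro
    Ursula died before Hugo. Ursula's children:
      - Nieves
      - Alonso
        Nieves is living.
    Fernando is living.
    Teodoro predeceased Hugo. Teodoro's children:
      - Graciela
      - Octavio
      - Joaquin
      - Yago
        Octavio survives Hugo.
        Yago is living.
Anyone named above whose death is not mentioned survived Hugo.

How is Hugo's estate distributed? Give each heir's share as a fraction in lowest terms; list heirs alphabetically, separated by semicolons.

There is no surviving spouse, so the entire estate passes to Hugo's descendants per stirpes.
The estate is divided into 3 equal shares of 1/3 among Ursula, Fernando, Teodoro.
Ursula predeceased; the 1/3 allotted to Ursula's branch passes to Ursula's issue by representation.
The 1/3 is divided into 2 equal shares of 1/6 among Nieves, Alonso.
Nieves is living and takes 1/6.
Alonso is living and takes 1/6.
Fernando is living and takes 1/3.
Teodoro predeceased; the 1/3 allotted to Teodoro's branch passes to Teodoro's issue by representation.
The 1/3 is divided into 4 equal shares of 1/12 among Graciela, Octavio, Joaquin, Yago.
Graciela is living and takes 1/12.
Octavio is living and takes 1/12.
Joaquin is living and takes 1/12.
Yago is living and takes 1/12.

Alonso 1/6; Fernando 1/3; Graciela 1/12; Joaquin 1/12; Nieves 1/6; Octavio 1/12; Yago 1/12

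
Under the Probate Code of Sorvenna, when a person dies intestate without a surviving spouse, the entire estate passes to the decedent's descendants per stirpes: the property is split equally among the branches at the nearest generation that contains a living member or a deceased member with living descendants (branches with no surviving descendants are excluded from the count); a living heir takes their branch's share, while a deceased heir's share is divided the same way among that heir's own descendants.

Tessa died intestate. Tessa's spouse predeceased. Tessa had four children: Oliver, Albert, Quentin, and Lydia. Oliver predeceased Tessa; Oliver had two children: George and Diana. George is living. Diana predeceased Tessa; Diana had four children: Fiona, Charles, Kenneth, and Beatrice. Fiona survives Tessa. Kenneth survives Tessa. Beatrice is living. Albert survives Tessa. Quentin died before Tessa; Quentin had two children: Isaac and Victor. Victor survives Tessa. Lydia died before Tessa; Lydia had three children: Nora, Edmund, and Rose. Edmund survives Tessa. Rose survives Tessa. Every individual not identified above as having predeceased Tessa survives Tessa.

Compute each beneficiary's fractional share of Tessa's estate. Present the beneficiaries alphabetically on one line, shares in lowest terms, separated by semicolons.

There is no surviving spouse, so the entire estate passes to Tessa's descendants per stirpes.
The estate is divided into 4 equal shares of 1/4 among Oliver, Albert, Quentin, Lydia.
Oliver predeceased; the 1/4 allotted to Oliver's branch passes to Oliver's issue by representation.
The 1/4 is divided into 2 equal shares of 1/8 among George, Diana.
George is living and takes 1/8.
Diana predeceased; the 1/8 allotted to Diana's branch passes to Diana's issue by representation.
The 1/8 is divided into 4 equal shares of 1/32 among Fiona, Charles, Kenneth, Beatrice.
Fiona is living and takes 1/32.
Charles is living and takes 1/32.
Kenneth is living and takes 1/32.
Beatrice is living and takes 1/32.
Albert is living and takes 1/4.
Quentin predeceased; the 1/4 allotted to Quentin's branch passes to Quentin's issue by representation.
The 1/4 is divided into 2 equal shares of 1/8 among Isaac, Victor.
Isaac is living and takes 1/8.
Victor is living and takes 1/8.
Lydia predeceased; the 1/4 allotted to Lydia's branch passes to Lydia's issue by representation.
The 1/4 is divided into 3 equal shares of 1/12 among Nora, Edmund, Rose.
Nora is living and takes 1/12.
Edmund is living and takes 1/12.
Rose is living and takes 1/12.

Albert 1/4; Beatrice 1/32; Charles 1/32; Edmund 1/12; Fiona 1/32; George 1/8; Isaac 1/8; Kenneth 1/32; Nora 1/12; Rose 1/12; Victor 1/8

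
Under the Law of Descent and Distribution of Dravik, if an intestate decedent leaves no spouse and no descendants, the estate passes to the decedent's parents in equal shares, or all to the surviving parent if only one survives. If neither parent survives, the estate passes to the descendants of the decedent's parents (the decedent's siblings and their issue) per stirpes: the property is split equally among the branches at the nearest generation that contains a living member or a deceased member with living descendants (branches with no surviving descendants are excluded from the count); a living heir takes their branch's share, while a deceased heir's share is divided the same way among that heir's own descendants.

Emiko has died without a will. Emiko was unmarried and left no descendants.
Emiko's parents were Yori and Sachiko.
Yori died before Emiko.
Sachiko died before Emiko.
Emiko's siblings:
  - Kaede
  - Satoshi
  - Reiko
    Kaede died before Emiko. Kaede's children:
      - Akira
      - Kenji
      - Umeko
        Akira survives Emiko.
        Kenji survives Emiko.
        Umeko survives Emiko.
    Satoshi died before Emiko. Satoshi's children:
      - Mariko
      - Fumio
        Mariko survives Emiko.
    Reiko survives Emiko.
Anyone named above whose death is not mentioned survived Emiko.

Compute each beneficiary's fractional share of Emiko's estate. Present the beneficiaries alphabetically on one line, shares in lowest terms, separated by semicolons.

Neither parent survives and there are no descendants, so the estate passes to Emiko's siblings and their issue per stirpes.
The estate is divided into 3 equal shares of 1/3 among Kaede, Satoshi, Reiko.
Kaede predeceased; the 1/3 allotted to Kaede's branch passes to Kaede's issue by representation.
The 1/3 is divided into 3 equal shares of 1/9 among Akira, Kenji, Umeko.
Akira is living and takes 1/9.
Kenji is living and takes 1/9.
Umeko is living and takes 1/9.
Satoshi predeceased; the 1/3 allotted to Satoshi's branch passes to Satoshi's issue by representation.
The 1/3 is divided into 2 equal shares of 1/6 among Mariko, Fumio.
Mariko is living and takes 1/6.
Fumio is living and takes 1/6.
Reiko is living and takes 1/3.

Akira 1/9; Fumio 1/6; Kenji 1/9; Mariko 1/6; Reiko 1/3; Umeko 1/9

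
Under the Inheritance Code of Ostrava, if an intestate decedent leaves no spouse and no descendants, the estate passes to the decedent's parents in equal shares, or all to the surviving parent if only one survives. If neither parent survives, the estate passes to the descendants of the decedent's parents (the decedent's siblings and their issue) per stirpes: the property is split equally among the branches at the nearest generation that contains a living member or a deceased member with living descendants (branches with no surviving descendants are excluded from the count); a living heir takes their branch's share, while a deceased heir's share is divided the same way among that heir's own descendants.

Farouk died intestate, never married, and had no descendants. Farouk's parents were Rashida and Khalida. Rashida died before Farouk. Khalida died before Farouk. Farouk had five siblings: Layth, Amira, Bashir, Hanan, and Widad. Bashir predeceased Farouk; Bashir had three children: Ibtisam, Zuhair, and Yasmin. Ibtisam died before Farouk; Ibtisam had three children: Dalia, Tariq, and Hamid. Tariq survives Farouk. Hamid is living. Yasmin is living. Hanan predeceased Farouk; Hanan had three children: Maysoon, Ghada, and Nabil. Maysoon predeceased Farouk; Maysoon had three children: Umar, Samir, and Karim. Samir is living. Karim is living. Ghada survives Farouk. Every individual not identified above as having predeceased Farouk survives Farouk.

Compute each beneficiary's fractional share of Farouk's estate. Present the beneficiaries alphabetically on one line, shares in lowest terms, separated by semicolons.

Neither parent survives and there are no descendants, so the estate passes to Farouk's siblings and their issue per stirpes.
The estate is divided into 5 equal shares of 1/5 among Layth, Amira, Bashir, Hanan, Widad.
Layth is living and takes 1/5.
Amira is living and takes 1/5.
Bashir predeceased; the 1/5 allotted to Bashir's branch passes to Bashir's issue by representation.
The 1/5 is divided into 3 equal shares of 1/15 among Ibtisam, Zuhair, Yasmin.
Ibtisam predeceased; the 1/15 allotted to Ibtisam's branch passes to Ibtisam's issue by representation.
The 1/15 is divided into 3 equal shares of 1/45 among Dalia, Tariq, Hamid.
Dalia is living and takes 1/45.
Tariq is living and takes 1/45.
Hamid is living and takes 1/45.
Zuhair is living and takes 1/15.
Yasmin is living and takes 1/15.
Hanan predeceased; the 1/5 allotted to Hanan's branch passes to Hanan's issue by representation.
The 1/5 is divided into 3 equal shares of 1/15 among Maysoon, Ghada, Nabil.
Maysoon predeceased; the 1/15 allotted to Maysoon's branch passes to Maysoon's issue by representation.
The 1/15 is divided into 3 equal shares of 1/45 among Umar, Samir, Karim.
Umar is living and takes 1/45.
Samir is living and takes 1/45.
Karim is living and takes 1/45.
Ghada is living and takes 1/15.
Nabil is living and takes 1/15.
Widad is living and takes 1/5.

Amira 1/5; Dalia 1/45; Ghada 1/15; Hamid 1/45; Karim 1/45; Layth 1/5; Nabil 1/15; Samir 1/45; Tariq 1/45; Umar 1/45; Widad 1/5; Yasmin 1/15; Zuhair 1/15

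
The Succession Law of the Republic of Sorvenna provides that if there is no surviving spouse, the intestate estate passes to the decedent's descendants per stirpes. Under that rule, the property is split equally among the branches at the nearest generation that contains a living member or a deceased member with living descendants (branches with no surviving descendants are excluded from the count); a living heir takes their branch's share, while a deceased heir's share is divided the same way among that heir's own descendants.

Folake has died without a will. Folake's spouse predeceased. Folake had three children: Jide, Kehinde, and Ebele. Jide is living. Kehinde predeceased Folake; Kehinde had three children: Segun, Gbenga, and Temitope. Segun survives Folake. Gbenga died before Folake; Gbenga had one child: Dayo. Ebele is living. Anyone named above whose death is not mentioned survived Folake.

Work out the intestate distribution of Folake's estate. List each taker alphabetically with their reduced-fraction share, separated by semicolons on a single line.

Dayo 1/9; Ebele 1/3; Jide 1/3; Segun 1/9; Temitope 1/9

There is no surviving spouse, so the entire estate passes to Folake's descendants per stirpes.
The estate is divided into 3 equal shares of 1/3 among Jide, Kehinde, Ebele.
Jide is living and takes 1/3.
Kehinde predeceased; the 1/3 allotted to Kehinde's branch passes to Kehinde's issue by representation.
The 1/3 is divided into 3 equal shares of 1/9 among Segun, Gbenga, Temitope.
Segun is living and takes 1/9.
Gbenga predeceased; the 1/9 allotted to Gbenga's branch passes to Gbenga's issue by representation.
Dayo is the sole taker at this level and receives the full 1/9.
Temitope is living and takes 1/9.
Ebele is living and takes 1/3.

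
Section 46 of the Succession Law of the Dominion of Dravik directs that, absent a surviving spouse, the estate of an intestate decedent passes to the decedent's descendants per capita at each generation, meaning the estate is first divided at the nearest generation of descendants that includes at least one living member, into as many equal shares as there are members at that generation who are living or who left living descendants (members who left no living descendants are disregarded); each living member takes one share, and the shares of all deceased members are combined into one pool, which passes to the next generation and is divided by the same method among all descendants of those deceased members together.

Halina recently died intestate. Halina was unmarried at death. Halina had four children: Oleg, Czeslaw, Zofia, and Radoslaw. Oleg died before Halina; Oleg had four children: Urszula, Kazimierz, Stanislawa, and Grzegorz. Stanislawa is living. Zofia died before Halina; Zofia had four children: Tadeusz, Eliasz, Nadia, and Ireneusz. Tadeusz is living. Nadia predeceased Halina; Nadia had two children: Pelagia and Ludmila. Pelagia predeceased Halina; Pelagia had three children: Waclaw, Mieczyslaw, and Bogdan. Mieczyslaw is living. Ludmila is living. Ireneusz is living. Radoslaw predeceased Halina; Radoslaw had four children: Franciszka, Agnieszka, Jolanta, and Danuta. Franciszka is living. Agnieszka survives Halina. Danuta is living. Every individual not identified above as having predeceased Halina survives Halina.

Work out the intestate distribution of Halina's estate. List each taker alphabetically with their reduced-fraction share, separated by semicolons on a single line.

Agnieszka 1/16; Bogdan 1/96; Czeslaw 1/4; Danuta 1/16; Eliasz 1/16; Franciszka 1/16; Grzegorz 1/16; Ireneusz 1/16; Jolanta 1/16; Kazimierz 1/16; Ludmila 1/32; Mieczyslaw 1/96; Stanislawa 1/16; Tadeusz 1/16; Urszula 1/16; Waclaw 1/96

There is no surviving spouse, so the entire estate passes to Halina's descendants per capita at each generation.
At generation 1 (Oleg, Czeslaw, Zofia, Radoslaw) there are 4 shares of (1)/4 = 1/4 each.
Living: Czeslaw — each takes 1/4.
Deceased: Oleg, Zofia, and Radoslaw. Their combined 3/4 is pooled and carried to generation 2.
At generation 2 (Urszula, Kazimierz, Stanislawa, Grzegorz, Tadeusz, Eliasz, Nadia, Ireneusz, Franciszka, Agnieszka, Jolanta, Danuta) there are 12 shares of (3/4)/12 = 1/16 each.
Living: Urszula, Kazimierz, Stanislawa, Grzegorz, Tadeusz, Eliasz, Ireneusz, Franciszka, Agnieszka, Jolanta, and Danuta — each takes 1/16.
Deceased: Nadia. That 1/16 share is carried to generation 3.
At generation 3 (Pelagia, Ludmila) there are 2 shares of (1/16)/2 = 1/32 each.
Living: Ludmila — each takes 1/32.
Deceased: Pelagia. That 1/32 share is carried to generation 4.
At generation 4 (Waclaw, Mieczyslaw, Bogdan) there are 3 shares of (1/32)/3 = 1/96 each.
Living: Waclaw, Mieczyslaw, and Bogdan — each takes 1/96.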